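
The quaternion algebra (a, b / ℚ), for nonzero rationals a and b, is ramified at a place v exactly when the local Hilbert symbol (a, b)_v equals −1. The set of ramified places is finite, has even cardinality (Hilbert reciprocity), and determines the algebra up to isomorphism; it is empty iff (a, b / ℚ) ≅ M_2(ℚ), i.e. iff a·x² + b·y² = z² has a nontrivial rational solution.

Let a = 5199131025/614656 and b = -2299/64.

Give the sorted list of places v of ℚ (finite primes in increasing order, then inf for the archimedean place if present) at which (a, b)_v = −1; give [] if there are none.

(a, b) ≡ (1, -19) mod (ℚ^×)²; places V = {2, 3, 5, 7, 11, 19, 23, ∞}.
(a,b)_19: α=2, u≡1; β=1, v≡18 (mod 19); (1|19)=+1, (18|19)=-1; sign (−1)^0·+1^1·-1^2 = +1.
(a,b)_11: α=2, u≡5; β=2, v≡4 (mod 11); (5|11)=+1, (4|11)=+1; sign (−1)^0·+1^2·+1^2 = +1.
(a,b)_∞: sgn(1)=+, sgn(-19)=−, so +1.
(a,b)_5: α=2, u≡1; β=0, v≡4 (mod 5); (1|5)=+1, (4|5)=+1; sign (−1)^0·+1^0·+1^2 = +1.
(a,b)_7: α=-4, u≡1; β=0, v≡4 (mod 7); (1|7)=+1, (4|7)=+1; sign (−1)^0·+1^0·+1^-4 = +1.
(a,b)_2: α=-8, β=-6; u≡1, v≡5 (mod 8); ε(u)ε(v)=0·0, αω(v)=-8·1, βω(u)=-6·0; sum ≡ 0  ⇒  +1.
(a,b)_23: α=2, u≡18; β=0, v≡9 (mod 23); (18|23)=+1, (9|23)=+1; sign (−1)^0·+1^0·+1^2 = +1.
(a,b)_3: α=2, u≡1; β=0, v≡2 (mod 3); (1|3)=+1, (2|3)=-1; sign (−1)^0·+1^0·-1^2 = +1.
Every local symbol is +1, so the conic 1·x² + -19·y² = z² has ℚ_v-points for all v and hence a ℚ-point; (a, b / ℚ) ≅ M_2(ℚ).

[]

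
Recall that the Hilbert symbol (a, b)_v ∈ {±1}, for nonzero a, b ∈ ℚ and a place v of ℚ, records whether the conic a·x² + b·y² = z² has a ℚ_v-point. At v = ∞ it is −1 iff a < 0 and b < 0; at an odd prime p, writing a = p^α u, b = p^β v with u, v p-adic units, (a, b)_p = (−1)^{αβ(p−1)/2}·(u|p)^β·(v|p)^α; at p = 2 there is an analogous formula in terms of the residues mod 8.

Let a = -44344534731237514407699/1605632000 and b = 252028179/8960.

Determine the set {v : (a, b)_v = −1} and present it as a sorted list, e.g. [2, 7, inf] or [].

(a, b) ≡ (-255, 1785) mod (ℚ^×)²; places V = {2, 3, 5, 7, 13, 17, 19, ∞}.
(a,b)_5: α=-3, u≡1; β=-1, v≡2 (mod 5); (1|5)=+1, (2|5)=-1; sign (−1)^0·+1^-1·-1^-3 = -1.
(a,b)_17: α=3, u≡15; β=1, v≡14 (mod 17); (15|17)=+1, (14|17)=-1; sign (−1)^0·+1^1·-1^3 = -1.
(a,b)_7: α=-2, u≡2; β=-1, v≡3 (mod 7); (2|7)=+1, (3|7)=-1; sign (−1)^0·+1^-1·-1^-2 = +1.
(a,b)_19: α=4, u≡7; β=2, v≡2 (mod 19); (7|19)=+1, (2|19)=-1; sign (−1)^0·+1^2·-1^4 = +1.
(a,b)_2: α=-18, β=-8; u≡1, v≡1 (mod 8); ε(u)ε(v)=0·0, αω(v)=-18·0, βω(u)=-8·0; sum ≡ 0  ⇒  +1.
(a,b)_∞: sgn(-255)=−, sgn(1785)=+, so +1.
(a,b)_3: α=15, u≡2; β=5, v≡1 (mod 3); (2|3)=-1, (1|3)=+1; sign (−1)^1·-1^5·+1^15 = +1.
(a,b)_13: α=6, u≡2; β=2, v≡3 (mod 13); (2|13)=-1, (3|13)=+1; sign (−1)^0·-1^2·+1^6 = +1.
Ram(-255, 1785) = {5, 17}; no ℚ_5-point on the conic.

[5, 17]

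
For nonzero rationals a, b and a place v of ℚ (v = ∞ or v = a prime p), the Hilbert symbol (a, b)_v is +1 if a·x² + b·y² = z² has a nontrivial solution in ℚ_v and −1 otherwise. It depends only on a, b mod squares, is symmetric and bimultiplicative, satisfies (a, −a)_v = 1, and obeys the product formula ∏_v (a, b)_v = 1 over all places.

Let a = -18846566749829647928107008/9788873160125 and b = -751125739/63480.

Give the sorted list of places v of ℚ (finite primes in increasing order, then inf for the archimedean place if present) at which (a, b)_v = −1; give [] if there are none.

(a, b) ≡ (-4290, -2730) mod (ℚ^×)²; places V = {2, 3, 5, 7, 11, 13, 17, 23, ∞}.
(a,b)_5: α=-3, u≡2; β=-1, v≡1 (mod 5); (2|5)=-1, (1|5)=+1; sign (−1)^0·-1^-1·+1^-3 = -1.
(a,b)_17: α=0, u≡11; β=2, v≡14 (mod 17); (11|17)=-1, (14|17)=-1; sign (−1)^0·-1^2·-1^0 = +1.
(a,b)_2: α=13, β=-3; u≡7, v≡3 (mod 8); ε(u)ε(v)=1·1, αω(v)=13·1, βω(u)=-3·0; sum ≡ 0  ⇒  +1.
(a,b)_7: α=2, u≡4; β=1, v≡4 (mod 7); (4|7)=+1, (4|7)=+1; sign (−1)^0·+1^1·+1^2 = +1.
(a,b)_11: α=3, u≡8; β=0, v≡1 (mod 11); (8|11)=-1, (1|11)=+1; sign (−1)^0·-1^0·+1^3 = +1.
(a,b)_3: α=9, u≡1; β=-1, v≡2 (mod 3); (1|3)=+1, (2|3)=-1; sign (−1)^1·+1^-1·-1^9 = +1.
(a,b)_13: α=11, u≡8; β=5, v≡5 (mod 13); (8|13)=-1, (5|13)=-1; sign (−1)^0·-1^5·-1^11 = +1.
(a,b)_23: α=-8, u≡5; β=-2, v≡10 (mod 23); (5|23)=-1, (10|23)=-1; sign (−1)^0·-1^-2·-1^-8 = +1.
(a,b)_∞: sgn(-4290)=−, sgn(-2730)=−, so -1.
Ram(-4290, -2730) = {5, ∞}; no ℚ_5-point on the conic.

[5, inf]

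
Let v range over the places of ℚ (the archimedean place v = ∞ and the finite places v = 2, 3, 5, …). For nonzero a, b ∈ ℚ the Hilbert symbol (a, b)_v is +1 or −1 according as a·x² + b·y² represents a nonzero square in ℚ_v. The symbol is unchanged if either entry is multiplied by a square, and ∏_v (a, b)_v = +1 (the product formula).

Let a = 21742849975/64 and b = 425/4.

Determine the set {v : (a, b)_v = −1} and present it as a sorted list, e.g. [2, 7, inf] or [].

Mod squares: a ≡ 24871, b ≡ 17. Check v ∈ {∞, 2, 5, 7, 11, 17, 19}.
v=17: a=17^3·(≡13), b=17^1·(≡2) mod 17; (13|17)=+1, (2|17)=+1; (−1)^{3·1·8}·(+1)^1·(+1)^3 = +1.
v=2: v_2(a)=-6, v_2(b)=-2; units ≡ 7, 1 (mod 8); ε·ε+αω+βω = 1·0+-6·0+-2·0 ≡ 0  ⇒  (a,b)_2 = +1.
v=5: a=5^2·(≡1), b=5^2·(≡3) mod 5; (1|5)=+1, (3|5)=-1; (−1)^{2·2·2}·(+1)^2·(-1)^2 = +1.
v=∞: 24871 > 0 and 17 > 0  ⇒  (a,b)_∞ = +1.
v=11: a=11^3·(≡6), b=11^0·(≡10) mod 11; (6|11)=-1, (10|11)=-1; (−1)^{3·0·5}·(-1)^0·(-1)^3 = -1.
v=7: a=7^1·(≡1), b=7^0·(≡3) mod 7; (1|7)=+1, (3|7)=-1; (−1)^{1·0·3}·(+1)^0·(-1)^1 = -1.
v=19: a=19^1·(≡9), b=19^0·(≡16) mod 19; (9|19)=+1, (16|19)=+1; (−1)^{1·0·9}·(+1)^0·(+1)^1 = +1.
(24871, 17 / ℚ) ramifies at {7, 11}: a division algebra.

[7, 11]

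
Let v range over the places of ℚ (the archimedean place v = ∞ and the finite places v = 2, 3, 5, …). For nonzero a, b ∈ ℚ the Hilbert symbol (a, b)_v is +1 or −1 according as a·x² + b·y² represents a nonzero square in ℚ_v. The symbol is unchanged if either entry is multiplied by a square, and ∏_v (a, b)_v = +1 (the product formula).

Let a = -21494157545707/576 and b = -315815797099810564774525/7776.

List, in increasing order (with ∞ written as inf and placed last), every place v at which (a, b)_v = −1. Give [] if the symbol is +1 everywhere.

Mod squares: a ≡ -187, b ≡ -7854. Check v ∈ {∞, 2, 3, 5, 7, 11, 17, 37}.
v=5: a=5^0·(≡3), b=5^2·(≡4) mod 5; (3|5)=-1, (4|5)=+1; (−1)^{0·2·2}·(-1)^2·(+1)^0 = +1.
v=3: a=3^-2·(≡2), b=3^-5·(≡1) mod 3; (2|3)=-1, (1|3)=+1; (−1)^{-2·-5·1}·(-1)^-5·(+1)^-2 = -1.
v=11: a=11^3·(≡4), b=11^5·(≡1) mod 11; (4|11)=+1, (1|11)=+1; (−1)^{3·5·5}·(+1)^5·(+1)^3 = -1.
v=17: a=17^3·(≡5), b=17^5·(≡6) mod 17; (5|17)=-1, (6|17)=-1; (−1)^{3·5·8}·(-1)^5·(-1)^3 = +1.
v=∞: -187 < 0 and -7854 < 0  ⇒  (a,b)_∞ = -1.
v=7: a=7^4·(≡2), b=7^9·(≡6) mod 7; (2|7)=+1, (6|7)=-1; (−1)^{4·9·3}·(+1)^9·(-1)^4 = +1.
v=2: v_2(a)=-6, v_2(b)=-5; units ≡ 5, 1 (mod 8); ε·ε+αω+βω = 0·0+-6·0+-5·1 ≡ 1  ⇒  (a,b)_2 = -1.
v=37: a=37^2·(≡35), b=37^2·(≡27) mod 37; (35|37)=-1, (27|37)=+1; (−1)^{2·2·18}·(-1)^2·(+1)^2 = +1.
Ram(-187, -7854) = {2, 3, 11, ∞}; no ℚ_2-point on the conic.

[2, 3, 11, inf]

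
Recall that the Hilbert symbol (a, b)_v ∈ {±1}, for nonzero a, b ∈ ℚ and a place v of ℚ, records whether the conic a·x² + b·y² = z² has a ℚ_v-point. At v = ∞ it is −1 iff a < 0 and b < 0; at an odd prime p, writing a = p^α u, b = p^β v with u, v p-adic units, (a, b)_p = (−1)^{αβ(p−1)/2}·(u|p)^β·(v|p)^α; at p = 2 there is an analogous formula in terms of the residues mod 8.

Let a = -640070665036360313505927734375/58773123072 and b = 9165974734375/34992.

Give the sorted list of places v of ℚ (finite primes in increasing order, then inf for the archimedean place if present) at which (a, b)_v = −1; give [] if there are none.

Mod squares: a ≡ -69, b ≡ 3326781. Check v ∈ {∞, 2, 3, 5, 7, 13, 17, 23, 37, 41, 43}.
v=43: a=43^2·(≡17), b=43^1·(≡31) mod 43; (17|43)=+1, (31|43)=+1; (−1)^{2·1·21}·(+1)^1·(+1)^2 = +1.
v=7: a=7^2·(≡1), b=7^0·(≡3) mod 7; (1|7)=+1, (3|7)=-1; (−1)^{2·0·3}·(+1)^0·(-1)^2 = +1.
v=17: a=17^2·(≡16), b=17^1·(≡7) mod 17; (16|17)=+1, (7|17)=-1; (−1)^{2·1·8}·(+1)^1·(-1)^2 = +1.
v=41: a=41^2·(≡27), b=41^1·(≡39) mod 41; (27|41)=-1, (39|41)=+1; (−1)^{2·1·20}·(-1)^1·(+1)^2 = -1.
v=2: v_2(a)=-12, v_2(b)=-4; units ≡ 3, 5 (mod 8); ε·ε+αω+βω = 1·0+-12·1+-4·1 ≡ 0  ⇒  (a,b)_2 = +1.
v=∞: -69 < 0 and 3326781 > 0  ⇒  (a,b)_∞ = +1.
v=37: a=37^2·(≡17), b=37^1·(≡36) mod 37; (17|37)=-1, (36|37)=+1; (−1)^{2·1·18}·(-1)^1·(+1)^2 = -1.
v=3: a=3^-15·(≡1), b=3^-7·(≡1) mod 3; (1|3)=+1, (1|3)=+1; (−1)^{-15·-7·1}·(+1)^-7·(+1)^-15 = -1.
v=23: a=23^5·(≡5), b=23^2·(≡7) mod 23; (5|23)=-1, (7|23)=-1; (−1)^{5·2·11}·(-1)^2·(-1)^5 = -1.
v=13: a=13^2·(≡1), b=13^0·(≡12) mod 13; (1|13)=+1, (12|13)=+1; (−1)^{2·0·6}·(+1)^0·(+1)^2 = +1.
v=5: a=5^10·(≡4), b=5^6·(≡4) mod 5; (4|5)=+1, (4|5)=+1; (−1)^{10·6·2}·(+1)^6·(+1)^10 = +1.
(-69, 3326781 / ℚ) ramifies at {3, 23, 37, 41}: a division algebra.

[3, 23, 37, 41]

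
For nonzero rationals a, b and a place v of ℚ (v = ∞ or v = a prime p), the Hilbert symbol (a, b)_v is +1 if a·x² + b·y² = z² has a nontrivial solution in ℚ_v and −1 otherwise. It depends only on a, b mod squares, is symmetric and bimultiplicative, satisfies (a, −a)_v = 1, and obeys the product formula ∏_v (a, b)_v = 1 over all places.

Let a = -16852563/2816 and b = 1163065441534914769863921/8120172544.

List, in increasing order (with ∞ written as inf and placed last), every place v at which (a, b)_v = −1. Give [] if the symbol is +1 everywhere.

[7, 11, 13, 19]

Mod squares: a ≡ -57057, b ≡ 1729. Check v ∈ {∞, 2, 3, 7, 11, 13, 19}.
v=7: a=7^1·(≡4), b=7^3·(≡2) mod 7; (4|7)=+1, (2|7)=+1; (−1)^{1·3·3}·(+1)^3·(+1)^1 = -1.
v=13: a=13^1·(≡6), b=13^3·(≡10) mod 13; (6|13)=-1, (10|13)=+1; (−1)^{1·3·6}·(-1)^3·(+1)^1 = -1.
v=11: a=11^-1·(≡3), b=11^-2·(≡7) mod 11; (3|11)=+1, (7|11)=-1; (−1)^{-1·-2·5}·(+1)^-2·(-1)^-1 = -1.
v=3: a=3^3·(≡1), b=3^14·(≡1) mod 3; (1|3)=+1, (1|3)=+1; (−1)^{3·14·1}·(+1)^14·(+1)^3 = +1.
v=∞: -57057 < 0 and 1729 > 0  ⇒  (a,b)_∞ = +1.
v=2: v_2(a)=-8, v_2(b)=-26; units ≡ 7, 1 (mod 8); ε·ε+αω+βω = 1·0+-8·0+-26·0 ≡ 0  ⇒  (a,b)_2 = +1.
v=19: a=19^3·(≡8), b=19^9·(≡8) mod 19; (8|19)=-1, (8|19)=-1; (−1)^{3·9·9}·(-1)^9·(-1)^3 = -1.
Ram(-57057, 1729) = {7, 11, 13, 19}; no ℚ_7-point on the conic.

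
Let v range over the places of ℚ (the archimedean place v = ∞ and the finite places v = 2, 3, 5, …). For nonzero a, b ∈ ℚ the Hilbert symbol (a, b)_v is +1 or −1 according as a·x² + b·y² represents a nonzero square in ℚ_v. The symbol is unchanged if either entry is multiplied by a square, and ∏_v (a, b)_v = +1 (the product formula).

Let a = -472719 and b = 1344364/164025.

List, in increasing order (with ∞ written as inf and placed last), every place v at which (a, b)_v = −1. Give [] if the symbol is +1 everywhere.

Mod squares: a ≡ -472719, b ≡ 19. Check v ∈ {∞, 2, 3, 5, 7, 13, 17, 19, 23, 31}.
v=23: a=23^1·(≡9), b=23^0·(≡5) mod 23; (9|23)=+1, (5|23)=-1; (−1)^{1·0·11}·(+1)^0·(-1)^1 = -1.
v=2: v_2(a)=0, v_2(b)=2; units ≡ 1, 3 (mod 8); ε·ε+αω+βω = 0·1+0·1+2·0 ≡ 0  ⇒  (a,b)_2 = +1.
v=19: a=19^0·(≡1), b=19^3·(≡16) mod 19; (1|19)=+1, (16|19)=+1; (−1)^{0·3·9}·(+1)^3·(+1)^0 = +1.
v=7: a=7^0·(≡5), b=7^2·(≡3) mod 7; (5|7)=-1, (3|7)=-1; (−1)^{0·2·3}·(-1)^2·(-1)^0 = +1.
v=5: a=5^0·(≡1), b=5^-2·(≡4) mod 5; (1|5)=+1, (4|5)=+1; (−1)^{0·-2·2}·(+1)^-2·(+1)^0 = +1.
v=31: a=31^1·(≡3), b=31^0·(≡20) mod 31; (3|31)=-1, (20|31)=+1; (−1)^{1·0·15}·(-1)^0·(+1)^1 = +1.
v=13: a=13^1·(≡11), b=13^0·(≡2) mod 13; (11|13)=-1, (2|13)=-1; (−1)^{1·0·6}·(-1)^0·(-1)^1 = -1.
v=∞: -472719 < 0 and 19 > 0  ⇒  (a,b)_∞ = +1.
v=3: a=3^1·(≡2), b=3^-8·(≡1) mod 3; (2|3)=-1, (1|3)=+1; (−1)^{1·-8·1}·(-1)^-8·(+1)^1 = +1.
v=17: a=17^1·(≡5), b=17^0·(≡8) mod 17; (5|17)=-1, (8|17)=+1; (−1)^{1·0·8}·(-1)^0·(+1)^1 = +1.
Ram(-472719, 19) = {13, 23}; no ℚ_13-point on the conic.

[13, 23]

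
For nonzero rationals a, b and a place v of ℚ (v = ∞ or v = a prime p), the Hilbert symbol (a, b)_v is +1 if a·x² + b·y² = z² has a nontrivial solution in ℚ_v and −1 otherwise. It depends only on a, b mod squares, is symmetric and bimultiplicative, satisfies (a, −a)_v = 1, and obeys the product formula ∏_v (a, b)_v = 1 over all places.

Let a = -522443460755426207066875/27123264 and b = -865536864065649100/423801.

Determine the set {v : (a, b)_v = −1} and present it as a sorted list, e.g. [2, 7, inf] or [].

Mod squares: a ≡ -5083, b ≡ -19. Check v ∈ {∞, 2, 3, 5, 7, 13, 17, 19, 23, 31}.
v=13: a=13^5·(≡1), b=13^4·(≡5) mod 13; (1|13)=+1, (5|13)=-1; (−1)^{5·4·6}·(+1)^4·(-1)^5 = -1.
v=17: a=17^5·(≡11), b=17^4·(≡4) mod 17; (11|17)=-1, (4|17)=+1; (−1)^{5·4·8}·(-1)^4·(+1)^5 = +1.
v=23: a=23^3·(≡12), b=23^2·(≡12) mod 23; (12|23)=+1, (12|23)=+1; (−1)^{3·2·11}·(+1)^2·(+1)^3 = +1.
v=2: v_2(a)=-6, v_2(b)=2; units ≡ 5, 5 (mod 8); ε·ε+αω+βω = 0·0+-6·1+2·1 ≡ 0  ⇒  (a,b)_2 = +1.
v=19: a=19^4·(≡9), b=19^3·(≡8) mod 19; (9|19)=+1, (8|19)=-1; (−1)^{4·3·9}·(+1)^3·(-1)^4 = +1.
v=7: a=7^-2·(≡5), b=7^-2·(≡1) mod 7; (5|7)=-1, (1|7)=+1; (−1)^{-2·-2·3}·(-1)^-2·(+1)^-2 = +1.
v=31: a=31^-2·(≡5), b=31^-2·(≡27) mod 31; (5|31)=+1, (27|31)=-1; (−1)^{-2·-2·15}·(+1)^-2·(-1)^-2 = +1.
v=3: a=3^-2·(≡2), b=3^-2·(≡2) mod 3; (2|3)=-1, (2|3)=-1; (−1)^{-2·-2·1}·(-1)^-2·(-1)^-2 = +1.
v=5: a=5^4·(≡2), b=5^2·(≡1) mod 5; (2|5)=-1, (1|5)=+1; (−1)^{4·2·2}·(-1)^2·(+1)^4 = +1.
v=∞: -5083 < 0 and -19 < 0  ⇒  (a,b)_∞ = -1.
|Ram(-5083, -19)| = 2, even; anisotropic at {13, ∞}.

[13, inf]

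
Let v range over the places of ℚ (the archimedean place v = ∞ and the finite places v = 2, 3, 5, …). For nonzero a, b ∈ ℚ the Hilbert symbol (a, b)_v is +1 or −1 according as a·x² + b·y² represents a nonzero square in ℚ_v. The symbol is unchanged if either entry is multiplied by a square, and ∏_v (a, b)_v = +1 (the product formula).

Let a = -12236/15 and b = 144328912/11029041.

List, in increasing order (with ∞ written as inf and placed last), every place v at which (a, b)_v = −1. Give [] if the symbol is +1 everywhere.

(a, b) ≡ (-45885, 13) mod (ℚ^×)²; places V = {2, 3, 5, 7, 13, 17, 19, 23, 41, ∞}.
(a,b)_2: α=2, β=4; u≡3, v≡5 (mod 8); ε(u)ε(v)=1·0, αω(v)=2·1, βω(u)=4·1; sum ≡ 0  ⇒  +1.
(a,b)_19: α=1, u≡9; β=0, v≡3 (mod 19); (9|19)=+1, (3|19)=-1; sign (−1)^0·+1^0·-1^1 = -1.
(a,b)_17: α=0, u≡15; β=2, v≡8 (mod 17); (15|17)=+1, (8|17)=+1; sign (−1)^0·+1^2·+1^0 = +1.
(a,b)_∞: sgn(-45885)=−, sgn(13)=+, so +1.
(a,b)_23: α=1, u≡9; β=0, v≡4 (mod 23); (9|23)=+1, (4|23)=+1; sign (−1)^0·+1^0·+1^1 = +1.
(a,b)_41: α=0, u≡7; β=-2, v≡15 (mod 41); (7|41)=-1, (15|41)=-1; sign (−1)^0·-1^-2·-1^0 = +1.
(a,b)_5: α=-1, u≡3; β=0, v≡2 (mod 5); (3|5)=-1, (2|5)=-1; sign (−1)^0·-1^0·-1^-1 = -1.
(a,b)_3: α=-1, u≡2; β=-8, v≡1 (mod 3); (2|3)=-1, (1|3)=+1; sign (−1)^0·-1^-8·+1^-1 = +1.
(a,b)_7: α=1, u≡2; β=4, v≡5 (mod 7); (2|7)=+1, (5|7)=-1; sign (−1)^0·+1^4·-1^1 = -1.
(a,b)_13: α=0, u≡5; β=1, v≡12 (mod 13); (5|13)=-1, (12|13)=+1; sign (−1)^0·-1^1·+1^0 = -1.
(-45885, 13 / ℚ) ramifies at {5, 7, 13, 19}: a division algebra.

[5, 7, 13, 19]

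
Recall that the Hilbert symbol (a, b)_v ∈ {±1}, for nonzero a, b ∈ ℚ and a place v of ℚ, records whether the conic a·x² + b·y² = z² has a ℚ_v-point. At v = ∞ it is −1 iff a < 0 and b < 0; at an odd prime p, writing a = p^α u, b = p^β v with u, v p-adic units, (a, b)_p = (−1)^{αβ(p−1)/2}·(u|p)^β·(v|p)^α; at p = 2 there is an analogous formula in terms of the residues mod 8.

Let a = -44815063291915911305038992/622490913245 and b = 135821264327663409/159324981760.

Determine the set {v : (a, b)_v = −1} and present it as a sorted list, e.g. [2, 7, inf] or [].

Mod squares: a ≡ -85, b ≡ 2090. Check v ∈ {∞, 2, 3, 5, 7, 11, 17, 19, 23, 29}.
v=17: a=17^7·(≡6), b=17^4·(≡8) mod 17; (6|17)=-1, (8|17)=+1; (−1)^{7·4·8}·(-1)^4·(+1)^7 = +1.
v=23: a=23^-6·(≡20), b=23^-2·(≡19) mod 23; (20|23)=-1, (19|23)=-1; (−1)^{-6·-2·11}·(-1)^-2·(-1)^-6 = +1.
v=7: a=7^0·(≡6), b=7^-6·(≡2) mod 7; (6|7)=-1, (2|7)=+1; (−1)^{0·-6·3}·(-1)^-6·(+1)^0 = +1.
v=19: a=19^2·(≡8), b=19^1·(≡15) mod 19; (8|19)=-1, (15|19)=-1; (−1)^{2·1·9}·(-1)^1·(-1)^2 = -1.
v=2: v_2(a)=4, v_2(b)=-9; units ≡ 3, 5 (mod 8); ε·ε+αω+βω = 1·0+4·1+-9·1 ≡ 1  ⇒  (a,b)_2 = -1.
v=5: a=5^-1·(≡2), b=5^-1·(≡2) mod 5; (2|5)=-1, (2|5)=-1; (−1)^{-1·-1·2}·(-1)^-1·(-1)^-1 = +1.
v=∞: -85 < 0 and 2090 > 0  ⇒  (a,b)_∞ = +1.
v=29: a=29^-2·(≡14), b=29^0·(≡10) mod 29; (14|29)=-1, (10|29)=-1; (−1)^{-2·0·14}·(-1)^0·(-1)^-2 = +1.
v=3: a=3^6·(≡2), b=3^12·(≡2) mod 3; (2|3)=-1, (2|3)=-1; (−1)^{6·12·1}·(-1)^12·(-1)^6 = +1.
v=11: a=11^10·(≡3), b=11^5·(≡1) mod 11; (3|11)=+1, (1|11)=+1; (−1)^{10·5·5}·(+1)^5·(+1)^10 = +1.
(-85, 2090 / ℚ) ramifies at {2, 19}: a division algebra.

[2, 19]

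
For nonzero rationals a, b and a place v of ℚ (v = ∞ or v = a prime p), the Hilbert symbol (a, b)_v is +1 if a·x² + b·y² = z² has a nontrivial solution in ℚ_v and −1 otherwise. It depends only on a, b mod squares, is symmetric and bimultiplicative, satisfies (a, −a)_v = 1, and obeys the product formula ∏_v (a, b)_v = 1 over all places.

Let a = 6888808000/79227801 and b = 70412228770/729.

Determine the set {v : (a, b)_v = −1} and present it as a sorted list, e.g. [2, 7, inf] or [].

[17, 37]

Mod squares: a ≡ 3145, b ≡ 130. Check v ∈ {∞, 2, 3, 5, 13, 17, 23, 37, 43}.
v=3: a=3^-4·(≡1), b=3^-6·(≡1) mod 3; (1|3)=+1, (1|3)=+1; (−1)^{-4·-6·1}·(+1)^-6·(+1)^-4 = +1.
v=13: a=13^0·(≡3), b=13^1·(≡12) mod 13; (3|13)=+1, (12|13)=+1; (−1)^{0·1·6}·(+1)^1·(+1)^0 = +1.
v=17: a=17^1·(≡1), b=17^2·(≡5) mod 17; (1|17)=+1, (5|17)=-1; (−1)^{1·2·8}·(+1)^2·(-1)^1 = -1.
v=5: a=5^3·(≡4), b=5^1·(≡1) mod 5; (4|5)=+1, (1|5)=+1; (−1)^{3·1·2}·(+1)^1·(+1)^3 = +1.
v=37: a=37^3·(≡4), b=37^4·(≡2) mod 37; (4|37)=+1, (2|37)=-1; (−1)^{3·4·18}·(+1)^4·(-1)^3 = -1.
v=∞: 3145 > 0 and 130 > 0  ⇒  (a,b)_∞ = +1.
v=23: a=23^-2·(≡22), b=23^0·(≡7) mod 23; (22|23)=-1, (7|23)=-1; (−1)^{-2·0·11}·(-1)^0·(-1)^-2 = +1.
v=43: a=43^-2·(≡25), b=43^0·(≡36) mod 43; (25|43)=+1, (36|43)=+1; (−1)^{-2·0·21}·(+1)^0·(+1)^-2 = +1.
v=2: v_2(a)=6, v_2(b)=1; units ≡ 1, 1 (mod 8); ε·ε+αω+βω = 0·0+6·0+1·0 ≡ 0  ⇒  (a,b)_2 = +1.
|Ram(3145, 130)| = 2, even; anisotropic at {17, 37}.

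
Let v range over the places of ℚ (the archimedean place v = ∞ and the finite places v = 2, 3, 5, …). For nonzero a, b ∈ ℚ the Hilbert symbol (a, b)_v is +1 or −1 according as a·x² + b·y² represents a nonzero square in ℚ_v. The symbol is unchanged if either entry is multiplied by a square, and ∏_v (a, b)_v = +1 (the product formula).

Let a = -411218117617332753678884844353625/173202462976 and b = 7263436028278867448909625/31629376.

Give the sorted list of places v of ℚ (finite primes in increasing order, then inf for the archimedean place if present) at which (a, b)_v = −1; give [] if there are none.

[3, 5, 7, 13, 23, 31]

Mod squares: a ≡ -578305, b ≡ 74865. Check v ∈ {∞, 2, 3, 5, 7, 13, 17, 19, 23, 29, 31, 37, 41}.
v=41: a=41^3·(≡18), b=41^2·(≡32) mod 41; (18|41)=+1, (32|41)=+1; (−1)^{3·2·20}·(+1)^2·(+1)^3 = +1.
v=5: a=5^3·(≡1), b=5^3·(≡2) mod 5; (1|5)=+1, (2|5)=-1; (−1)^{3·3·2}·(+1)^3·(-1)^3 = -1.
v=3: a=3^6·(≡2), b=3^5·(≡1) mod 3; (2|3)=-1, (1|3)=+1; (−1)^{6·5·1}·(-1)^5·(+1)^6 = -1.
v=17: a=17^2·(≡8), b=17^4·(≡14) mod 17; (8|17)=+1, (14|17)=-1; (−1)^{2·4·8}·(+1)^4·(-1)^2 = +1.
v=2: v_2(a)=-8, v_2(b)=-6; units ≡ 7, 1 (mod 8); ε·ε+αω+βω = 1·0+-8·0+-6·0 ≡ 0  ⇒  (a,b)_2 = +1.
v=7: a=7^5·(≡3), b=7^5·(≡3) mod 7; (3|7)=-1, (3|7)=-1; (−1)^{5·5·3}·(-1)^5·(-1)^5 = -1.
v=23: a=23^4·(≡10), b=23^1·(≡6) mod 23; (10|23)=-1, (6|23)=+1; (−1)^{4·1·11}·(-1)^1·(+1)^4 = -1.
v=13: a=13^3·(≡12), b=13^2·(≡2) mod 13; (12|13)=+1, (2|13)=-1; (−1)^{3·2·6}·(+1)^2·(-1)^3 = -1.
v=∞: -578305 < 0 and 74865 > 0  ⇒  (a,b)_∞ = +1.
v=29: a=29^4·(≡5), b=29^2·(≡20) mod 29; (5|29)=+1, (20|29)=+1; (−1)^{4·2·14}·(+1)^2·(+1)^4 = +1.
v=31: a=31^1·(≡19), b=31^1·(≡16) mod 31; (19|31)=+1, (16|31)=+1; (−1)^{1·1·15}·(+1)^1·(+1)^1 = -1.
v=37: a=37^-4·(≡6), b=37^-2·(≡17) mod 37; (6|37)=-1, (17|37)=-1; (−1)^{-4·-2·18}·(-1)^-2·(-1)^-4 = +1.
v=19: a=19^-2·(≡5), b=19^-2·(≡11) mod 19; (5|19)=+1, (11|19)=+1; (−1)^{-2·-2·9}·(+1)^-2·(+1)^-2 = +1.
|Ram(-578305, 74865)| = 6, even; anisotropic at {3, 5, 7, 13, 23, 31}.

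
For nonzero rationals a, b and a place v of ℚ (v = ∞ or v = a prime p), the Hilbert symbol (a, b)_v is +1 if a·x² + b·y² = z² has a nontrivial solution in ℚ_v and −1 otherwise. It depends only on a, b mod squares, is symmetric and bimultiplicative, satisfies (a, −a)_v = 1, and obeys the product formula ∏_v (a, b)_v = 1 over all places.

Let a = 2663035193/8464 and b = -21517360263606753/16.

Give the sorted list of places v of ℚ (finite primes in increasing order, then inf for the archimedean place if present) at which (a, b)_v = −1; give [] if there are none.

(a, b) ≡ (29393, -96577) mod (ℚ^×)²; places V = {2, 3, 7, 13, 17, 19, 23, 43, ∞}.
(a,b)_23: α=-2, u≡17; β=1, v≡21 (mod 23); (17|23)=-1, (21|23)=-1; sign (−1)^0·-1^1·-1^-2 = -1.
(a,b)_3: α=0, u≡2; β=2, v≡2 (mod 3); (2|3)=-1, (2|3)=-1; sign (−1)^0·-1^2·-1^0 = +1.
(a,b)_17: α=1, u≡3; β=1, v≡7 (mod 17); (3|17)=-1, (7|17)=-1; sign (−1)^0·-1^1·-1^1 = +1.
(a,b)_7: α=3, u≡6; β=4, v≡1 (mod 7); (6|7)=-1, (1|7)=+1; sign (−1)^0·-1^4·+1^3 = +1.
(a,b)_2: α=-4, β=-4; u≡1, v≡7 (mod 8); ε(u)ε(v)=0·1, αω(v)=-4·0, βω(u)=-4·0; sum ≡ 0  ⇒  +1.
(a,b)_∞: sgn(29393)=+, sgn(-96577)=−, so +1.
(a,b)_19: α=1, u≡8; β=3, v≡4 (mod 19); (8|19)=-1, (4|19)=+1; sign (−1)^1·-1^3·+1^1 = +1.
(a,b)_13: α=1, u≡9; β=5, v≡5 (mod 13); (9|13)=+1, (5|13)=-1; sign (−1)^0·+1^5·-1^1 = -1.
(a,b)_43: α=2, u≡4; β=0, v≡13 (mod 43); (4|43)=+1, (13|43)=+1; sign (−1)^0·+1^0·+1^2 = +1.
Ram(29393, -96577) = {13, 23}; no ℚ_13-point on the conic.

[13, 23]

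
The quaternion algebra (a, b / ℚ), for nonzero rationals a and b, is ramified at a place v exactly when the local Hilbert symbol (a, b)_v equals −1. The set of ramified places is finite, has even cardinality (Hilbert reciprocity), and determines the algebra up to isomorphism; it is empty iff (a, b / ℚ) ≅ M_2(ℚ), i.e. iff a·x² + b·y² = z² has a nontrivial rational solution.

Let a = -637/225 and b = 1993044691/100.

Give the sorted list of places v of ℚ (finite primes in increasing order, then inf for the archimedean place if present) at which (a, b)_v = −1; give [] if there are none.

Mod squares: a ≡ -13, b ≡ 2369851. Check v ∈ {∞, 2, 3, 5, 7, 11, 13, 17, 19, 23, 29}.
v=11: a=11^0·(≡9), b=11^1·(≡8) mod 11; (9|11)=+1, (8|11)=-1; (−1)^{0·1·5}·(+1)^1·(-1)^0 = +1.
v=∞: -13 < 0 and 2369851 > 0  ⇒  (a,b)_∞ = +1.
v=5: a=5^-2·(≡2), b=5^-2·(≡4) mod 5; (2|5)=-1, (4|5)=+1; (−1)^{-2·-2·2}·(-1)^-2·(+1)^-2 = +1.
v=2: v_2(a)=0, v_2(b)=-2; units ≡ 3, 3 (mod 8); ε·ε+αω+βω = 1·1+0·1+-2·1 ≡ 1  ⇒  (a,b)_2 = -1.
v=29: a=29^0·(≡4), b=29^3·(≡2) mod 29; (4|29)=+1, (2|29)=-1; (−1)^{0·3·14}·(+1)^3·(-1)^0 = +1.
v=3: a=3^-2·(≡2), b=3^0·(≡1) mod 3; (2|3)=-1, (1|3)=+1; (−1)^{-2·0·1}·(-1)^0·(+1)^-2 = +1.
v=13: a=13^1·(≡4), b=13^0·(≡3) mod 13; (4|13)=+1, (3|13)=+1; (−1)^{1·0·6}·(+1)^0·(+1)^1 = +1.
v=23: a=23^0·(≡17), b=23^1·(≡21) mod 23; (17|23)=-1, (21|23)=-1; (−1)^{0·1·11}·(-1)^1·(-1)^0 = -1.
v=17: a=17^0·(≡15), b=17^1·(≡5) mod 17; (15|17)=+1, (5|17)=-1; (−1)^{0·1·8}·(+1)^1·(-1)^0 = +1.
v=7: a=7^2·(≡1), b=7^0·(≡4) mod 7; (1|7)=+1, (4|7)=+1; (−1)^{2·0·3}·(+1)^0·(+1)^2 = +1.
v=19: a=19^0·(≡16), b=19^1·(≡13) mod 19; (16|19)=+1, (13|19)=-1; (−1)^{0·1·9}·(+1)^1·(-1)^0 = +1.
|Ram(-13, 2369851)| = 2, even; anisotropic at {2, 23}.

[2, 23]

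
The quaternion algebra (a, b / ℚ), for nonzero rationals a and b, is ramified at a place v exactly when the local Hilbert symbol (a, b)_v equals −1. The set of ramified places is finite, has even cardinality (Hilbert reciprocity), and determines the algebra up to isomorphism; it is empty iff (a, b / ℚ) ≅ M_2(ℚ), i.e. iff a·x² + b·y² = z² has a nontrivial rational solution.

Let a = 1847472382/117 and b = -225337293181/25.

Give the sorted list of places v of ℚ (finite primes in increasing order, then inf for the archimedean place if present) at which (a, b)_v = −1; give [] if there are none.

(a, b) ≡ (1696006, -4598720269) mod (ℚ^×)²; places V = {2, 3, 5, 7, 11, 13, 17, 29, 37, 41, 43, ∞}.
(a,b)_∞: sgn(1696006)=+, sgn(-4598720269)=−, so +1.
(a,b)_41: α=1, u≡29; β=1, v≡2 (mod 41); (29|41)=-1, (2|41)=+1; sign (−1)^0·-1^1·+1^1 = -1.
(a,b)_43: α=1, u≡15; β=1, v≡2 (mod 43); (15|43)=+1, (2|43)=-1; sign (−1)^1·+1^1·-1^1 = +1.
(a,b)_11: α=0, u≡9; β=1, v≡3 (mod 11); (9|11)=+1, (3|11)=+1; sign (−1)^0·+1^1·+1^0 = +1.
(a,b)_13: α=-1, u≡6; β=1, v≡5 (mod 13); (6|13)=-1, (5|13)=-1; sign (−1)^0·-1^1·-1^-1 = +1.
(a,b)_3: α=-2, u≡1; β=0, v≡2 (mod 3); (1|3)=+1, (2|3)=-1; sign (−1)^0·+1^0·-1^-2 = +1.
(a,b)_37: α=1, u≡31; β=1, v≡3 (mod 37); (31|37)=-1, (3|37)=+1; sign (−1)^0·-1^1·+1^1 = -1.
(a,b)_2: α=1, β=0; u≡3, v≡3 (mod 8); ε(u)ε(v)=1·1, αω(v)=1·1, βω(u)=0·1; sum ≡ 0  ⇒  +1.
(a,b)_7: α=2, u≡4; β=2, v≡1 (mod 7); (4|7)=+1, (1|7)=+1; sign (−1)^0·+1^2·+1^2 = +1.
(a,b)_5: α=0, u≡1; β=-2, v≡4 (mod 5); (1|5)=+1, (4|5)=+1; sign (−1)^0·+1^-2·+1^0 = +1.
(a,b)_29: α=0, u≡6; β=1, v≡11 (mod 29); (6|29)=+1, (11|29)=-1; sign (−1)^0·+1^1·-1^0 = +1.
(a,b)_17: α=2, u≡4; β=1, v≡8 (mod 17); (4|17)=+1, (8|17)=+1; sign (−1)^0·+1^1·+1^2 = +1.
|Ram(1696006, -4598720269)| = 2, even; anisotropic at {37, 41}.

[37, 41]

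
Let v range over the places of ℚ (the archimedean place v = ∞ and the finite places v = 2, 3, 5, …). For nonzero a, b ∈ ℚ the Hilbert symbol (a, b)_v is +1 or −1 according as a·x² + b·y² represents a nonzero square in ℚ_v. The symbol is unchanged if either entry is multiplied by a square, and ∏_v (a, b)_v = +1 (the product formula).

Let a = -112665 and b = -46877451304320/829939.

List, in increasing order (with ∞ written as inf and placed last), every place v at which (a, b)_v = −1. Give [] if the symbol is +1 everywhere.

[2, 5, 7, 13, 37, inf]

(a, b) ≡ (-112665, -7950930) mod (ℚ^×)²; places V = {2, 3, 5, 7, 11, 13, 19, 29, 37, ∞}.
(a,b)_5: α=1, u≡2; β=1, v≡4 (mod 5); (2|5)=-1, (4|5)=+1; sign (−1)^0·-1^1·+1^1 = -1.
(a,b)_29: α=1, u≡1; β=1, v≡28 (mod 29); (1|29)=+1, (28|29)=+1; sign (−1)^0·+1^1·+1^1 = +1.
(a,b)_7: α=1, u≡5; β=4, v≡5 (mod 7); (5|7)=-1, (5|7)=-1; sign (−1)^0·-1^4·-1^1 = -1.
(a,b)_13: α=0, u≡6; β=1, v≡3 (mod 13); (6|13)=-1, (3|13)=+1; sign (−1)^0·-1^1·+1^0 = -1.
(a,b)_3: α=1, u≡2; β=7, v≡1 (mod 3); (2|3)=-1, (1|3)=+1; sign (−1)^1·-1^7·+1^1 = +1.
(a,b)_11: α=0, u≡8; β=-2, v≡2 (mod 11); (8|11)=-1, (2|11)=-1; sign (−1)^0·-1^-2·-1^0 = +1.
(a,b)_37: α=1, u≡26; β=1, v≡31 (mod 37); (26|37)=+1, (31|37)=-1; sign (−1)^0·+1^1·-1^1 = -1.
(a,b)_19: α=0, u≡5; β=-3, v≡17 (mod 19); (5|19)=+1, (17|19)=+1; sign (−1)^0·+1^-3·+1^0 = +1.
(a,b)_∞: sgn(-112665)=−, sgn(-7950930)=−, so -1.
(a,b)_2: α=0, β=7; u≡7, v≡7 (mod 8); ε(u)ε(v)=1·1, αω(v)=0·0, βω(u)=7·0; sum ≡ 1  ⇒  -1.
|Ram(-112665, -7950930)| = 6, even; anisotropic at {2, 5, 7, 13, 37, ∞}.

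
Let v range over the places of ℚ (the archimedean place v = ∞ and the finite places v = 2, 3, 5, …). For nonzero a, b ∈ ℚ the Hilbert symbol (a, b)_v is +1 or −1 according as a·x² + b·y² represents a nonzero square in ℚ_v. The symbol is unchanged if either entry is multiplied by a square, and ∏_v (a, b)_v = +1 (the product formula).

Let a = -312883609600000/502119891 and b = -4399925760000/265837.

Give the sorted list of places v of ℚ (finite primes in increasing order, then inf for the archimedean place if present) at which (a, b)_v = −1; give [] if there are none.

(a, b) ≡ (-910, -13) mod (ℚ^×)²; places V = {2, 3, 5, 7, 11, 13, 19, 23, 29, ∞}.
(a,b)_2: α=19, β=12; u≡1, v≡3 (mod 8); ε(u)ε(v)=0·1, αω(v)=19·1, βω(u)=12·0; sum ≡ 1  ⇒  -1.
(a,b)_7: α=-1, u≡6; β=0, v≡4 (mod 7); (6|7)=-1, (4|7)=+1; sign (−1)^0·-1^0·+1^-1 = +1.
(a,b)_29: α=-2, u≡26; β=0, v≡5 (mod 29); (26|29)=-1, (5|29)=+1; sign (−1)^0·-1^0·+1^-2 = +1.
(a,b)_∞: sgn(-910)=−, sgn(-13)=−, so -1.
(a,b)_13: α=-1, u≡2; β=-3, v≡12 (mod 13); (2|13)=-1, (12|13)=+1; sign (−1)^0·-1^-3·+1^-1 = -1.
(a,b)_19: α=2, u≡10; β=2, v≡16 (mod 19); (10|19)=-1, (16|19)=+1; sign (−1)^0·-1^2·+1^2 = +1.
(a,b)_5: α=5, u≡3; β=4, v≡2 (mod 5); (3|5)=-1, (2|5)=-1; sign (−1)^0·-1^4·-1^5 = -1.
(a,b)_3: α=-8, u≡2; β=2, v≡2 (mod 3); (2|3)=-1, (2|3)=-1; sign (−1)^0·-1^2·-1^-8 = +1.
(a,b)_23: α=2, u≡7; β=2, v≡7 (mod 23); (7|23)=-1, (7|23)=-1; sign (−1)^0·-1^2·-1^2 = +1.
(a,b)_11: α=0, u≡5; β=-2, v≡4 (mod 11); (5|11)=+1, (4|11)=+1; sign (−1)^0·+1^-2·+1^0 = +1.
(-910, -13 / ℚ) ramifies at {2, 5, 13, ∞}: a division algebra.

[2, 5, 13, inf]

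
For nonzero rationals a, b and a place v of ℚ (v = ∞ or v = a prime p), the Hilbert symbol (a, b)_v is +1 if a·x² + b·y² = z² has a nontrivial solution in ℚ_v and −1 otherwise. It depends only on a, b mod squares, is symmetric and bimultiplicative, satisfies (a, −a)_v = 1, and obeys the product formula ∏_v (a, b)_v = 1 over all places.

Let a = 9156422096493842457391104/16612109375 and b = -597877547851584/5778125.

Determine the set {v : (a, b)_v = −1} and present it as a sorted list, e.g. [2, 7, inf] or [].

[3, 5]

Mod squares: a ≡ 5313, b ≡ -145. Check v ∈ {∞, 2, 3, 5, 7, 11, 13, 23, 29, 43}.
v=43: a=43^-2·(≡23), b=43^-2·(≡7) mod 43; (23|43)=+1, (7|43)=-1; (−1)^{-2·-2·21}·(+1)^-2·(-1)^-2 = +1.
v=13: a=13^2·(≡9), b=13^2·(≡5) mod 13; (9|13)=+1, (5|13)=-1; (−1)^{2·2·6}·(+1)^2·(-1)^2 = +1.
v=5: a=5^-8·(≡2), b=5^-5·(≡4) mod 5; (2|5)=-1, (4|5)=+1; (−1)^{-8·-5·2}·(-1)^-5·(+1)^-8 = -1.
v=7: a=7^7·(≡6), b=7^4·(≡1) mod 7; (6|7)=-1, (1|7)=+1; (−1)^{7·4·3}·(-1)^4·(+1)^7 = +1.
v=2: v_2(a)=12, v_2(b)=6; units ≡ 1, 7 (mod 8); ε·ε+αω+βω = 0·1+12·0+6·0 ≡ 0  ⇒  (a,b)_2 = +1.
v=11: a=11^3·(≡10), b=11^2·(≡4) mod 11; (10|11)=-1, (4|11)=+1; (−1)^{3·2·5}·(-1)^2·(+1)^3 = +1.
v=∞: 5313 > 0 and -145 < 0  ⇒  (a,b)_∞ = +1.
v=29: a=29^2·(≡16), b=29^1·(≡4) mod 29; (16|29)=+1, (4|29)=+1; (−1)^{2·1·14}·(+1)^1·(+1)^2 = +1.
v=3: a=3^15·(≡1), b=3^8·(≡2) mod 3; (1|3)=+1, (2|3)=-1; (−1)^{15·8·1}·(+1)^8·(-1)^15 = -1.
v=23: a=23^-1·(≡16), b=23^0·(≡18) mod 23; (16|23)=+1, (18|23)=+1; (−1)^{-1·0·11}·(+1)^0·(+1)^-1 = +1.
Ram(5313, -145) = {3, 5}; no ℚ_3-point on the conic.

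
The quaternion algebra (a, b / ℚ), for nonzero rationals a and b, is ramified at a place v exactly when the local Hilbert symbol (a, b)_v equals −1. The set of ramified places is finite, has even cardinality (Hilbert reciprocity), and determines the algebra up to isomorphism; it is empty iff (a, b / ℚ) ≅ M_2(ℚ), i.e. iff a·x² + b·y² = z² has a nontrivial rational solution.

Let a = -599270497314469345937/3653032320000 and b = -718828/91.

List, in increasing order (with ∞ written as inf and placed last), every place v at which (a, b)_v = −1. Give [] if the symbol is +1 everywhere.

(a, b) ≡ (-799799, -17017) mod (ℚ^×)²; places V = {2, 3, 5, 7, 11, 13, 17, 31, 43, 47, ∞}.
(a,b)_11: α=3, u≡9; β=1, v≡1 (mod 11); (9|11)=+1, (1|11)=+1; sign (−1)^1·+1^1·+1^3 = -1.
(a,b)_7: α=-3, u≡2; β=-1, v≡5 (mod 7); (2|7)=+1, (5|7)=-1; sign (−1)^1·+1^-1·-1^-3 = +1.
(a,b)_13: α=3, u≡7; β=-1, v≡1 (mod 13); (7|13)=-1, (1|13)=+1; sign (−1)^0·-1^-1·+1^3 = -1.
(a,b)_47: α=1, u≡33; β=0, v≡19 (mod 47); (33|47)=-1, (19|47)=-1; sign (−1)^0·-1^0·-1^1 = -1.
(a,b)_43: α=-2, u≡35; β=0, v≡35 (mod 43); (35|43)=+1, (35|43)=+1; sign (−1)^0·+1^0·+1^-2 = +1.
(a,b)_∞: sgn(-799799)=−, sgn(-17017)=−, so -1.
(a,b)_17: α=3, u≡4; β=1, v≡2 (mod 17); (4|17)=+1, (2|17)=+1; sign (−1)^0·+1^1·+1^3 = +1.
(a,b)_31: α=6, u≡1; β=2, v≡2 (mod 31); (1|31)=+1, (2|31)=+1; sign (−1)^0·+1^2·+1^6 = +1.
(a,b)_3: α=-2, u≡1; β=0, v≡2 (mod 3); (1|3)=+1, (2|3)=-1; sign (−1)^0·+1^0·-1^-2 = +1.
(a,b)_5: α=-4, u≡4; β=0, v≡2 (mod 5); (4|5)=+1, (2|5)=-1; sign (−1)^0·+1^0·-1^-4 = +1.
(a,b)_2: α=-10, β=2; u≡1, v≡7 (mod 8); ε(u)ε(v)=0·1, αω(v)=-10·0, βω(u)=2·0; sum ≡ 0  ⇒  +1.
|Ram(-799799, -17017)| = 4, even; anisotropic at {11, 13, 47, ∞}.

[11, 13, 47, inf]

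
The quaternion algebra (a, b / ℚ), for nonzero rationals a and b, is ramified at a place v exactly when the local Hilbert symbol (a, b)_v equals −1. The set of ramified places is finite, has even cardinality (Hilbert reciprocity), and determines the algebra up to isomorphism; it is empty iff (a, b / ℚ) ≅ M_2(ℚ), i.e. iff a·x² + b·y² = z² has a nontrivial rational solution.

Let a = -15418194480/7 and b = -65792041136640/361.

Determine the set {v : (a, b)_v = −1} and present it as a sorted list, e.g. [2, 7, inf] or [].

Mod squares: a ≡ -1365, b ≡ -210. Check v ∈ {∞, 2, 3, 5, 7, 13, 19, 23}.
v=3: a=3^5·(≡1), b=3^5·(≡2) mod 3; (1|3)=+1, (2|3)=-1; (−1)^{5·5·1}·(+1)^5·(-1)^5 = +1.
v=2: v_2(a)=4, v_2(b)=9; units ≡ 3, 7 (mod 8); ε·ε+αω+βω = 1·1+4·0+9·1 ≡ 0  ⇒  (a,b)_2 = +1.
v=5: a=5^1·(≡2), b=5^1·(≡2) mod 5; (2|5)=-1, (2|5)=-1; (−1)^{1·1·2}·(-1)^1·(-1)^1 = +1.
v=∞: -1365 < 0 and -210 < 0  ⇒  (a,b)_∞ = -1.
v=19: a=19^2·(≡3), b=19^-2·(≡8) mod 19; (3|19)=-1, (8|19)=-1; (−1)^{2·-2·9}·(-1)^-2·(-1)^2 = +1.
v=23: a=23^0·(≡14), b=23^2·(≡5) mod 23; (14|23)=-1, (5|23)=-1; (−1)^{0·2·11}·(-1)^2·(-1)^0 = +1.
v=13: a=13^3·(≡4), b=13^4·(≡6) mod 13; (4|13)=+1, (6|13)=-1; (−1)^{3·4·6}·(+1)^4·(-1)^3 = -1.
v=7: a=7^-1·(≡4), b=7^1·(≡3) mod 7; (4|7)=+1, (3|7)=-1; (−1)^{-1·1·3}·(+1)^1·(-1)^-1 = +1.
|Ram(-1365, -210)| = 2, even; anisotropic at {13, ∞}.

[13, inf]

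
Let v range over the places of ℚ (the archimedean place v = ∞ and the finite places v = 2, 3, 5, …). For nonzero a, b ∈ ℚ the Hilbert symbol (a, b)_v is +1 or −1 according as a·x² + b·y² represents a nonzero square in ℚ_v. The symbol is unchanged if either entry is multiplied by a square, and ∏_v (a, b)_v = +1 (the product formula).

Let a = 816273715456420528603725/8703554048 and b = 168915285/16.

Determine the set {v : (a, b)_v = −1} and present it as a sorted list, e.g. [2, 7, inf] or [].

[2, 3, 5, 11, 13, 29]

Mod squares: a ≡ 858, b ≡ 11165. Check v ∈ {∞, 2, 3, 5, 7, 11, 13, 17, 19, 29, 31, 41}.
v=2: v_2(a)=-9, v_2(b)=-4; units ≡ 5, 5 (mod 8); ε·ε+αω+βω = 0·0+-9·1+-4·1 ≡ 1  ⇒  (a,b)_2 = -1.
v=41: a=41^4·(≡11), b=41^2·(≡15) mod 41; (11|41)=-1, (15|41)=-1; (−1)^{4·2·20}·(-1)^2·(-1)^4 = +1.
v=17: a=17^2·(≡9), b=17^0·(≡13) mod 17; (9|17)=+1, (13|17)=+1; (−1)^{2·0·8}·(+1)^0·(+1)^2 = +1.
v=7: a=7^-2·(≡2), b=7^1·(≡6) mod 7; (2|7)=+1, (6|7)=-1; (−1)^{-2·1·3}·(+1)^1·(-1)^-2 = +1.
v=13: a=13^1·(≡12), b=13^0·(≡2) mod 13; (12|13)=+1, (2|13)=-1; (−1)^{1·0·6}·(+1)^0·(-1)^1 = -1.
v=5: a=5^2·(≡3), b=5^1·(≡2) mod 5; (3|5)=-1, (2|5)=-1; (−1)^{2·1·2}·(-1)^1·(-1)^2 = -1.
v=3: a=3^3·(≡1), b=3^2·(≡2) mod 3; (1|3)=+1, (2|3)=-1; (−1)^{3·2·1}·(+1)^2·(-1)^3 = -1.
v=∞: 858 > 0 and 11165 > 0  ⇒  (a,b)_∞ = +1.
v=11: a=11^5·(≡1), b=11^1·(≡9) mod 11; (1|11)=+1, (9|11)=+1; (−1)^{5·1·5}·(+1)^1·(+1)^5 = -1.
v=29: a=29^4·(≡10), b=29^1·(≡10) mod 29; (10|29)=-1, (10|29)=-1; (−1)^{4·1·14}·(-1)^1·(-1)^4 = -1.
v=19: a=19^-2·(≡18), b=19^0·(≡18) mod 19; (18|19)=-1, (18|19)=-1; (−1)^{-2·0·9}·(-1)^0·(-1)^-2 = +1.
v=31: a=31^-2·(≡6), b=31^0·(≡10) mod 31; (6|31)=-1, (10|31)=+1; (−1)^{-2·0·15}·(-1)^0·(+1)^-2 = +1.
Ram(858, 11165) = {2, 3, 5, 11, 13, 29}; no ℚ_2-point on the conic.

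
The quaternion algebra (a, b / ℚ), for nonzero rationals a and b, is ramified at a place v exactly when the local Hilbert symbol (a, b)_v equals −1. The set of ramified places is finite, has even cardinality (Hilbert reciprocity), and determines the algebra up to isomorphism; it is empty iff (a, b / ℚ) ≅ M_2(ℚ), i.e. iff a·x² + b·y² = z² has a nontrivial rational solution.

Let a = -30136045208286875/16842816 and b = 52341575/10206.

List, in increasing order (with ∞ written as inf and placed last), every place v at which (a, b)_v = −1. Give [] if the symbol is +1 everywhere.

[2, 7, 11, 13]

(a, b) ≡ (-11, 2002) mod (ℚ^×)²; places V = {2, 3, 5, 7, 11, 13, 19, ∞}.
(a,b)_7: α=0, u≡6; β=-1, v≡3 (mod 7); (6|7)=-1, (3|7)=-1; sign (−1)^0·-1^-1·-1^0 = -1.
(a,b)_5: α=4, u≡1; β=2, v≡3 (mod 5); (1|5)=+1, (3|5)=-1; sign (−1)^0·+1^2·-1^4 = +1.
(a,b)_19: α=-2, u≡13; β=0, v≡11 (mod 19); (13|19)=-1, (11|19)=+1; sign (−1)^0·-1^0·+1^-2 = +1.
(a,b)_3: α=-6, u≡1; β=-6, v≡1 (mod 3); (1|3)=+1, (1|3)=+1; sign (−1)^0·+1^-6·+1^-6 = +1.
(a,b)_∞: sgn(-11)=−, sgn(2002)=+, so +1.
(a,b)_2: α=-6, β=-1; u≡5, v≡1 (mod 8); ε(u)ε(v)=0·0, αω(v)=-6·0, βω(u)=-1·1; sum ≡ 1  ⇒  -1.
(a,b)_13: α=2, u≡11; β=1, v≡6 (mod 13); (11|13)=-1, (6|13)=-1; sign (−1)^0·-1^1·-1^2 = -1.
(a,b)_11: α=11, u≡8; β=5, v≡8 (mod 11); (8|11)=-1, (8|11)=-1; sign (−1)^1·-1^5·-1^11 = -1.
Ram(-11, 2002) = {2, 7, 11, 13}; no ℚ_2-point on the conic.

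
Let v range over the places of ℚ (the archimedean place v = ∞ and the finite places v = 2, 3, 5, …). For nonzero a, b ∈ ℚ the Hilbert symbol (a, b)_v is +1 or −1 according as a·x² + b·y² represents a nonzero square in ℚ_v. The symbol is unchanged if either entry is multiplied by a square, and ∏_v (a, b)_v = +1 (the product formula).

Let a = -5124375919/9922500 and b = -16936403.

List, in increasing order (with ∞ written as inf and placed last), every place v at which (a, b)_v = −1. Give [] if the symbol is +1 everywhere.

(a, b) ≡ (-31, -7667) mod (ℚ^×)²; places V = {2, 3, 5, 7, 11, 13, 17, 23, 31, 41, 43, 47, ∞}.
(a,b)_7: α=-2, u≡4; β=0, v≡6 (mod 7); (4|7)=+1, (6|7)=-1; sign (−1)^0·+1^0·-1^-2 = +1.
(a,b)_13: α=2, u≡7; β=0, v≡10 (mod 13); (7|13)=-1, (10|13)=+1; sign (−1)^0·-1^0·+1^2 = +1.
(a,b)_41: α=0, u≡23; β=1, v≡33 (mod 41); (23|41)=+1, (33|41)=+1; sign (−1)^0·+1^1·+1^0 = +1.
(a,b)_∞: sgn(-31)=−, sgn(-7667)=−, so -1.
(a,b)_5: α=-4, u≡1; β=0, v≡2 (mod 5); (1|5)=+1, (2|5)=-1; sign (−1)^0·+1^0·-1^-4 = +1.
(a,b)_47: α=0, u≡6; β=2, v≡41 (mod 47); (6|47)=+1, (41|47)=-1; sign (−1)^0·+1^2·-1^0 = +1.
(a,b)_43: α=2, u≡37; β=0, v≡7 (mod 43); (37|43)=-1, (7|43)=-1; sign (−1)^0·-1^0·-1^2 = +1.
(a,b)_11: α=0, u≡6; β=1, v≡8 (mod 11); (6|11)=-1, (8|11)=-1; sign (−1)^0·-1^1·-1^0 = -1.
(a,b)_23: α=2, u≡22; β=0, v≡15 (mod 23); (22|23)=-1, (15|23)=-1; sign (−1)^0·-1^0·-1^2 = +1.
(a,b)_17: α=0, u≡3; β=1, v≡9 (mod 17); (3|17)=-1, (9|17)=+1; sign (−1)^0·-1^1·+1^0 = -1.
(a,b)_3: α=-4, u≡2; β=0, v≡1 (mod 3); (2|3)=-1, (1|3)=+1; sign (−1)^0·-1^0·+1^-4 = +1.
(a,b)_31: α=1, u≡3; β=0, v≡13 (mod 31); (3|31)=-1, (13|31)=-1; sign (−1)^0·-1^0·-1^1 = -1.
(a,b)_2: α=-2, β=0; u≡1, v≡5 (mod 8); ε(u)ε(v)=0·0, αω(v)=-2·1, βω(u)=0·0; sum ≡ 0  ⇒  +1.
(-31, -7667 / ℚ) ramifies at {11, 17, 31, ∞}: a division algebra.

[11, 17, 31, inf]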